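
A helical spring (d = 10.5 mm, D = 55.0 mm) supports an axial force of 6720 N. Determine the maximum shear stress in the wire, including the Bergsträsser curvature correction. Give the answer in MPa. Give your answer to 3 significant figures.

Spring index C = D/d = 55.0/10.5 = 5.2381
K_B = (4C+2)/(4C−3) = 22.952/17.952 = 1.2785
τ₀ = 8FD/(πd³) = 8·6720·55.0/(π·10.5³) = 2.9568e+06/3636.8 = 813.03 MPa
τ_max = K·τ₀ = 1.2785 × 813.03 = 1039.5 MPa

1040 MPa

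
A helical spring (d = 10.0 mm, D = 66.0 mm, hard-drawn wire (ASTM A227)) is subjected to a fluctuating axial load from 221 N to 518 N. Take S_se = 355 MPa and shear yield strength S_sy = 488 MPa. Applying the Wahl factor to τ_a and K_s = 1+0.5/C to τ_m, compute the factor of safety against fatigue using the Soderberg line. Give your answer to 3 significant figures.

4.48

C = D/d = 66.0/10.0 = 6.6000; K_W = (4C−1)/(4C−4)+0.615/C = 1.2271; K_s = 1+0.5/C = 1.0758
F_a = (F_max−F_min)/2 = 148.5 N; F_m = (F_max+F_min)/2 = 369.5 N
τ_a = K_W·8F_aD/(πd³) = 1.2271 × 24.958 = 30.626 MPa
τ_m = K_s·8F_mD/(πd³) = 1.0758 × 62.101 = 66.806 MPa
Soderberg: 1/n_f = τ_a/S_se + τ_m/S_sy = 30.626/355 + 66.806/488 = 0.08627 + 0.13690 = 0.22317
n_f = 1/0.22317 = 4.481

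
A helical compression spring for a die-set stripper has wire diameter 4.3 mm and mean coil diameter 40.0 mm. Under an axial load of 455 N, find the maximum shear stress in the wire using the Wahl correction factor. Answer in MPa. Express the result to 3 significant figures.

674 MPa

Spring index C = D/d = 40.0/4.3 = 9.3023
K_W = (4C−1)/(4C−4) + 0.615/C = 36.209/33.209 + 0.0661 = 1.1564
τ₀ = 8FD/(πd³) = 8·455·40.0/(π·4.3³) = 145600/249.78 = 582.92 MPa
τ_max = K·τ₀ = 1.1564 × 582.92 = 674.11 MPa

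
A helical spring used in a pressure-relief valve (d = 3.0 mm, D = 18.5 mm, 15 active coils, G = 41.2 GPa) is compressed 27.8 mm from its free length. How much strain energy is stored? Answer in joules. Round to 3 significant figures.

k = Gd⁴/(8D³N_a) = (41.2×10³)(3.0⁴)/(8·18.5³·15) = 4.3922 N/mm
U = ½kδ² = 0.5 × 4.3922 × 27.8² = 1697.2 N·mm = 1.6972 J

1.70 J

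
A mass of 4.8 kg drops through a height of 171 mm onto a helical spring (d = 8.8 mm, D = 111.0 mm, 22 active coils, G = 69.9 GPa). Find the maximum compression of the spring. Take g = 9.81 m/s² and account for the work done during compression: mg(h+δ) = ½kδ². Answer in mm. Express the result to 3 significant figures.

k = Gd⁴/(8D³N_a) = (69.9×10³)(8.8⁴)/(8·111.0³·22) = 1.7415 N/mm
W = mg = 4.8 × 9.81 = 47.088 N
½kδ² − Wδ − Wh = 0 → δ = (W + √(W² + 2kWh))/k
δ = (47.088 + √(2217.3 + 28045.5))/1.7415 = (47.088 + 173.96)/1.7415 = 126.93 mm

127 mm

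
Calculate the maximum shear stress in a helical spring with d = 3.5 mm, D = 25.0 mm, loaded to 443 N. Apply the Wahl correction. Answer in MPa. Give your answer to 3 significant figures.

Spring index C = D/d = 25.0/3.5 = 7.1429
K_W = (4C−1)/(4C−4) + 0.615/C = 27.571/24.571 + 0.0861 = 1.2082
τ₀ = 8FD/(πd³) = 8·443·25.0/(π·3.5³) = 88600/134.7 = 657.78 MPa
τ_max = K·τ₀ = 1.2082 × 657.78 = 794.72 MPa

795 MPa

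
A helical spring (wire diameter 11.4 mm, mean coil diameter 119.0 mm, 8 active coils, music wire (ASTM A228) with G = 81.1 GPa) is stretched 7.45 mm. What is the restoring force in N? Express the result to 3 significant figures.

k = Gd⁴/(8D³N_a) = (81.1×10³)(11.4⁴)/(8·119.0³·8) = 12.7 N/mm
F = k·δ = 12.7 × 7.45 = 94.618 N

94.6 N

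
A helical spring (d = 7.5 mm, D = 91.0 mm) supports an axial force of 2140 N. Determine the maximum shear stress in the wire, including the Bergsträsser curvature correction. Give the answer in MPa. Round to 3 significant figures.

Spring index C = D/d = 91.0/7.5 = 12.1333
K_B = (4C+2)/(4C−3) = 50.533/45.533 = 1.1098
τ₀ = 8FD/(πd³) = 8·2140·91.0/(π·7.5³) = 1.55792e+06/1325.4 = 1175.5 MPa
τ_max = K·τ₀ = 1.1098 × 1175.5 = 1304.5 MPa

1300 MPa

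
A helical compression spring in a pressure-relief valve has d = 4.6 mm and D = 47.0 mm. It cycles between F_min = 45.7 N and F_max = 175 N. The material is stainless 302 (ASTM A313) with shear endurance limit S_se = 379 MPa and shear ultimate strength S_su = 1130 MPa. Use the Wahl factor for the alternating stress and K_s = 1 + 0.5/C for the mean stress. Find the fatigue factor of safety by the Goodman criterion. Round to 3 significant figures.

C = D/d = 47.0/4.6 = 10.2174; K_W = (4C−1)/(4C−4)+0.615/C = 1.1416; K_s = 1+0.5/C = 1.0489
F_a = (F_max−F_min)/2 = 64.65 N; F_m = (F_max+F_min)/2 = 110.35 N
τ_a = K_W·8F_aD/(πd³) = 1.1416 × 79.494 = 90.747 MPa
τ_m = K_s·8F_mD/(πd³) = 1.0489 × 135.69 = 142.33 MPa
Goodman: 1/n_f = τ_a/S_se + τ_m/S_su = 90.747/379 + 142.33/1130 = 0.23944 + 0.12595 = 0.36539
n_f = 1/0.36539 = 2.737

2.74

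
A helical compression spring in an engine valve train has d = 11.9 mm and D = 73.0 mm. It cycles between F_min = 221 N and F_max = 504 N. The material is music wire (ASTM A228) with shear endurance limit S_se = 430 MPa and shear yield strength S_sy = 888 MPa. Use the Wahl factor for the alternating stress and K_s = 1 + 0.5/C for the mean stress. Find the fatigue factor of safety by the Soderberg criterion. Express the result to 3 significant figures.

C = D/d = 73.0/11.9 = 6.1345; K_W = (4C−1)/(4C−4)+0.615/C = 1.2463; K_s = 1+0.5/C = 1.0815
F_a = (F_max−F_min)/2 = 141.5 N; F_m = (F_max+F_min)/2 = 362.5 N
τ_a = K_W·8F_aD/(πd³) = 1.2463 × 15.609 = 19.454 MPa
τ_m = K_s·8F_mD/(πd³) = 1.0815 × 39.988 = 43.247 MPa
Soderberg: 1/n_f = τ_a/S_se + τ_m/S_sy = 19.454/430 + 43.247/888 = 0.04524 + 0.04870 = 0.093944
n_f = 1/0.093944 = 10.64

10.6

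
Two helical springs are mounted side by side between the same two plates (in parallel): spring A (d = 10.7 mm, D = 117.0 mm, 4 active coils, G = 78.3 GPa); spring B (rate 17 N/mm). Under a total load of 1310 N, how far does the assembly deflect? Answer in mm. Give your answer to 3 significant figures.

35.4 mm

k_A = Gd⁴/(8D³N_a) = (78.3×10³)(10.7⁴)/(8·117.0³·4) = 20.026 N/mm
Parallel: k_eq = 20.026 + 17 = 37.026 N/mm
δ = F/k_eq = 1310/37.026 = 35.381 mm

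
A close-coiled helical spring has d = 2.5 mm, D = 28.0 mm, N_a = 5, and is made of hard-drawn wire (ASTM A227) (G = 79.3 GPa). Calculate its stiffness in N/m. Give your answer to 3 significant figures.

3530 N/m

k = Gd⁴/(8D³N_a) = (79.3×10³ × 2.5⁴) / (8 × 28.0³ × 5)
  = 3.09766e+06 / 878080 = 3.5278 N/mm = 3527.8 N/m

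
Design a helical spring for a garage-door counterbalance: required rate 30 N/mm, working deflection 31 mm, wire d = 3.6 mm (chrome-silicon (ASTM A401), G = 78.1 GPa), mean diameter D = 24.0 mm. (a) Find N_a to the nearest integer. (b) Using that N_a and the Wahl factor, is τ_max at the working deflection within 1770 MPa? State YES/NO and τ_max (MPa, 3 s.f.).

N_a = Gd⁴/(8D³k) = (78.1×10³)(3.6⁴)/(8·24.0³·30) = 3.954 → N_a = 4
Actual rate k = Gd⁴/(8D³·4) = 29.654 N/mm
Working load F = kδ = 29.654·31 = 919.26 N
C = 24.0/3.6 = 6.6667; K_W = (4C−1)/(4C−4)+0.615/C = 1.2246
τ_max = K_W·8FD/(πd³) = 1.2246·1204.2 = 1474.6 MPa
τ_max ≤ 1770 MPa → acceptable

(a) 4 coils; (b) YES, τ_max = 1470 MPa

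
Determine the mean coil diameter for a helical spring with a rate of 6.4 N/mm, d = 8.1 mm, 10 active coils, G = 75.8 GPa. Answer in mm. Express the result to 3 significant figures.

D = (Gd⁴/(8N_a·k))^(1/3) = (75.8×10³·8.1⁴/(8·10·6.4))^(1/3)
  = (637293)^(1/3) = 86.0557 mm

86.1 mm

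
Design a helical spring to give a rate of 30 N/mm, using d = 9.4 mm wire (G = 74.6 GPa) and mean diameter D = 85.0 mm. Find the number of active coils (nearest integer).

N_a = Gd⁴/(8D³k) = (74.6×10³ × 9.4⁴)/(8 × 85.0³ × 30)
    = 5.82439e+08 / 1.4739e+08 = 3.952 → 4 coils

4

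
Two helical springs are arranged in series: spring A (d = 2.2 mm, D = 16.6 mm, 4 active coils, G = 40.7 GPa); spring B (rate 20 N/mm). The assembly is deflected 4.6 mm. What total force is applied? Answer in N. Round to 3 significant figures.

22.6 N

k_A = Gd⁴/(8D³N_a) = (40.7×10³)(2.2⁴)/(8·16.6³·4) = 6.5134 N/mm
Series: 1/k_eq = 1/6.5134 + 1/20 = 0.20353; k_eq = 4.9133 N/mm
F = k_eq·δ = 4.9133·4.6 = 22.601 N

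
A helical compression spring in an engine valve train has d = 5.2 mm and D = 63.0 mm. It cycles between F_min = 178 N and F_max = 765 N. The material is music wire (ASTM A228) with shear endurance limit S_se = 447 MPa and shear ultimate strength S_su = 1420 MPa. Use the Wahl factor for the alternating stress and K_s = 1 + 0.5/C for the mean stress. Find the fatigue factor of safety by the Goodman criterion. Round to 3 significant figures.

0.812

C = D/d = 63.0/5.2 = 12.1154; K_W = (4C−1)/(4C−4)+0.615/C = 1.1182; K_s = 1+0.5/C = 1.0413
F_a = (F_max−F_min)/2 = 293.5 N; F_m = (F_max+F_min)/2 = 471.5 N
τ_a = K_W·8F_aD/(πd³) = 1.1182 × 334.87 = 374.47 MPa
τ_m = K_s·8F_mD/(πd³) = 1.0413 × 537.96 = 560.16 MPa
Goodman: 1/n_f = τ_a/S_se + τ_m/S_su = 374.47/447 + 560.16/1420 = 0.83773 + 0.39448 = 1.2322
n_f = 1/1.2322 = 0.8115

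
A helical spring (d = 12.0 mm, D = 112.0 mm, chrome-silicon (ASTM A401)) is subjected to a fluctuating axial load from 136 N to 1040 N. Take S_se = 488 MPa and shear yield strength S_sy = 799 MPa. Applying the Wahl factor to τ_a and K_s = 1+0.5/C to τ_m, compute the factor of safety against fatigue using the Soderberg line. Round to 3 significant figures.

C = D/d = 112.0/12.0 = 9.3333; K_W = (4C−1)/(4C−4)+0.615/C = 1.1559; K_s = 1+0.5/C = 1.0536
F_a = (F_max−F_min)/2 = 452 N; F_m = (F_max+F_min)/2 = 588 N
τ_a = K_W·8F_aD/(πd³) = 1.1559 × 74.602 = 86.232 MPa
τ_m = K_s·8F_mD/(πd³) = 1.0536 × 97.049 = 102.25 MPa
Soderberg: 1/n_f = τ_a/S_se + τ_m/S_sy = 86.232/488 + 102.25/799 = 0.17671 + 0.12797 = 0.30468
n_f = 1/0.30468 = 3.282

3.28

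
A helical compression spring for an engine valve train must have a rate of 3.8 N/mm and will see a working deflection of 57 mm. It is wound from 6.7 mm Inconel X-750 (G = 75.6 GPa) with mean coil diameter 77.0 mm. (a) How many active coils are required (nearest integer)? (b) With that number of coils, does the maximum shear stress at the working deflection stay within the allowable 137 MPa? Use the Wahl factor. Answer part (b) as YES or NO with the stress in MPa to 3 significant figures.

(a) 11 coils; (b) NO, τ_max = 159 MPa

N_a = Gd⁴/(8D³k) = (75.6×10³)(6.7⁴)/(8·77.0³·3.8) = 10.98 → N_a = 11
Actual rate k = Gd⁴/(8D³·11) = 3.792 N/mm
Working load F = kδ = 3.792·57 = 216.14 N
C = 77.0/6.7 = 11.4925; K_W = (4C−1)/(4C−4)+0.615/C = 1.1250
τ_max = K_W·8FD/(πd³) = 1.1250·140.91 = 158.52 MPa
τ_max > 137 MPa → exceeds allowable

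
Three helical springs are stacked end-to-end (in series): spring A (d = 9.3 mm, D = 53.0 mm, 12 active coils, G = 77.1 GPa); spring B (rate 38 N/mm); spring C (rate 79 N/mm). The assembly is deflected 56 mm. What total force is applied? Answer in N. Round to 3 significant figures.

878 N

k_A = Gd⁴/(8D³N_a) = (77.1×10³)(9.3⁴)/(8·53.0³·12) = 40.354 N/mm
Series: 1/k_eq = 1/40.354 + 1/38 + 1/79 = 0.063755; k_eq = 15.685 N/mm
F = k_eq·δ = 15.685·56 = 878.37 N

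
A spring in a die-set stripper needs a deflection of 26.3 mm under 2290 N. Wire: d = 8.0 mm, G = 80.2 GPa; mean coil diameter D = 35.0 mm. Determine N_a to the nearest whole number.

11

Required rate k = F/δ = 2290/26.3 = 87.072 N/mm
N_a = Gd⁴/(8D³k) = (80.2×10³ × 8.0⁴)/(8 × 35.0³ × 87.072)
    = 3.28499e+08 / 2.98658e+07 = 11 → 11 coils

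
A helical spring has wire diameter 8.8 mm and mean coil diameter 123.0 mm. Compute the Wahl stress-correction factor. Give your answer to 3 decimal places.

C = D/d = 123.0/8.8 = 13.9773
K_W = (4C−1)/(4C−4) + 0.615/C = 54.909/51.909 + 0.0440 = 1.1018

1.102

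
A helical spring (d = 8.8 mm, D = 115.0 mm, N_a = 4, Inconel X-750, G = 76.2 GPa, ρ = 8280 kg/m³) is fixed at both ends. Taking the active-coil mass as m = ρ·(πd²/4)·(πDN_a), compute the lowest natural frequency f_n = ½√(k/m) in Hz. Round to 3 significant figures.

56.8 Hz

k = Gd⁴/(8D³N_a) = (76.2×10³)(8.8⁴)/(8·115.0³·4) = 9.3895 N/mm = 9389.5 N/m
Wire length L = πDN_a = π·115.0·4 = 1445.1 mm
m = ρ·(πd²/4)·L = 8280 × 60.821×10⁻⁶ m² × 1.4451 m = 0.72777 kg
f_n = ½√(k/m) = 0.5·√(9389.5/0.72777) = 0.5·√(12902) = 56.793 Hz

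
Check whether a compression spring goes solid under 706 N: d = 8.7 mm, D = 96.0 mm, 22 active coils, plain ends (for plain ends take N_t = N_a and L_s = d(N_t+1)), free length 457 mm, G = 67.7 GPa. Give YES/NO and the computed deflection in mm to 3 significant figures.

k = Gd⁴/(8D³N_a) = (67.7×10³)(8.7⁴)/(8·96.0³·22) = 2.4908 N/mm
N_t = 22; L_s = 8.7·23 = 200.1 mm; δ_solid = L₀ − L_s = 457 − 200.1 = 256.9 mm
δ = F/k = 706/2.4908 = 283.44 mm
δ ≥ δ_solid → spring goes solid

YES, δ = 283 mm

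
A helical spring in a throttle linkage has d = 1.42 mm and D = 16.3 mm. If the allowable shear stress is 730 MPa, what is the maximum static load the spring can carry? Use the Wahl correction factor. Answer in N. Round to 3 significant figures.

44.8 N

C = D/d = 16.3/1.42 = 11.4789
K_W = (4C−1)/(4C−4) + 0.615/C = 44.915/41.915 + 0.0536 = 1.1251
τ_max = K·8FD/(πd³) → F_max = τ_allow·πd³/(8DK)
F_max = 730·π·1.42³/(8·16.3·1.1251) = 6566.6/146.72 = 44.756 N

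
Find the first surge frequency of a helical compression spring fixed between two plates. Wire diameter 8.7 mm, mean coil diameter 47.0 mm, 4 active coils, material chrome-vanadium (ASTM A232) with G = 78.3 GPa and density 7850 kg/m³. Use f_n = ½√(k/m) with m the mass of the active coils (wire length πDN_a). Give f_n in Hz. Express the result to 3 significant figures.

350 Hz

k = Gd⁴/(8D³N_a) = (78.3×10³)(8.7⁴)/(8·47.0³·4) = 135.02 N/mm = 1.3502e+05 N/m
Wire length L = πDN_a = π·47.0·4 = 590.62 mm
m = ρ·(πd²/4)·L = 7850 × 59.447×10⁻⁶ m² × 0.59062 m = 0.27562 kg
f_n = ½√(k/m) = 0.5·√(1.3502e+05/0.27562) = 0.5·√(4.8988e+05) = 349.96 Hz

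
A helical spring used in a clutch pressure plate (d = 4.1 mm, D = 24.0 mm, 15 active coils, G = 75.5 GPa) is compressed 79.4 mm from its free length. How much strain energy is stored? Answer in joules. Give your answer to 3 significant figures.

40.5 J

k = Gd⁴/(8D³N_a) = (75.5×10³)(4.1⁴)/(8·24.0³·15) = 12.861 N/mm
U = ½kδ² = 0.5 × 12.861 × 79.4² = 40540 N·mm = 40.54 J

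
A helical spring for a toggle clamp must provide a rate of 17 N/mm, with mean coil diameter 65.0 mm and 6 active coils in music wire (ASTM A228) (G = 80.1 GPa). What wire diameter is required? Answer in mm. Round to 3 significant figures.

7.27 mm

d = (8D³N_a·k / G)^(1/4) = (8·65.0³·6·17 / (80.1×10³))^0.25
  = (2797.7)^0.25 = 7.2728 mm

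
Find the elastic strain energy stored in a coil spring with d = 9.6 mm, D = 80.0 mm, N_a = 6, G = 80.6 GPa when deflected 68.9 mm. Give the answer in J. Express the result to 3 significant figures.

k = Gd⁴/(8D³N_a) = (80.6×10³)(9.6⁴)/(8·80.0³·6) = 27.855 N/mm
U = ½kδ² = 0.5 × 27.855 × 68.9² = 66118 N·mm = 66.118 J

66.1 J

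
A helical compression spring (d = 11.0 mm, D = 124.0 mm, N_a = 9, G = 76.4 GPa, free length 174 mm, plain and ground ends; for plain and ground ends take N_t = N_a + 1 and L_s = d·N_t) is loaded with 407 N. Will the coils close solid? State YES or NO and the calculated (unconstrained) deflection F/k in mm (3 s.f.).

k = Gd⁴/(8D³N_a) = (76.4×10³)(11.0⁴)/(8·124.0³·9) = 8.1483 N/mm
N_t = 10; L_s = 11.0·10 = 110 mm; δ_solid = L₀ − L_s = 174 − 110 = 64 mm
δ = F/k = 407/8.1483 = 49.949 mm
δ < δ_solid → spring does not go solid

NO, δ = 49.9 mm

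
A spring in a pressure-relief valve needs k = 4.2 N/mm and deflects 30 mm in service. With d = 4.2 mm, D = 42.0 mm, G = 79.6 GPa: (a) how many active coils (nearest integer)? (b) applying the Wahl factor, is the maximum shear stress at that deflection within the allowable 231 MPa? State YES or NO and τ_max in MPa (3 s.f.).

(a) 10 coils; (b) YES, τ_max = 207 MPa

N_a = Gd⁴/(8D³k) = (79.6×10³)(4.2⁴)/(8·42.0³·4.2) = 9.95 → N_a = 10
Actual rate k = Gd⁴/(8D³·10) = 4.179 N/mm
Working load F = kδ = 4.179·30 = 125.37 N
C = 42.0/4.2 = 10.0000; K_W = (4C−1)/(4C−4)+0.615/C = 1.1448
τ_max = K_W·8FD/(πd³) = 1.1448·180.98 = 207.19 MPa
τ_max ≤ 231 MPa → acceptable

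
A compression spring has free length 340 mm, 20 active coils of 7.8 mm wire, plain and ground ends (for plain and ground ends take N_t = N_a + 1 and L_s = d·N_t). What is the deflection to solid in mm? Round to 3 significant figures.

N_t = 21; L_s = 7.8·21 = 163.8 mm
δ_solid = L₀ − L_s = 340 − 163.8 = 176.2 mm

176 mm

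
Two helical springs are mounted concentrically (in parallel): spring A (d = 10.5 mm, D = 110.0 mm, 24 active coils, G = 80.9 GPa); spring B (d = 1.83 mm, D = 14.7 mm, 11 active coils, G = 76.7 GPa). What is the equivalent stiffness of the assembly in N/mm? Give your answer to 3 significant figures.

6.93 N/mm

k_A = Gd⁴/(8D³N_a) = (80.9×10³)(10.5⁴)/(8·110.0³·24) = 3.8479 N/mm
k_B = Gd⁴/(8D³N_a) = (76.7×10³)(1.83⁴)/(8·14.7³·11) = 3.0773 N/mm
Parallel: k_eq = 3.8479 + 3.0773 = 6.9252 N/mm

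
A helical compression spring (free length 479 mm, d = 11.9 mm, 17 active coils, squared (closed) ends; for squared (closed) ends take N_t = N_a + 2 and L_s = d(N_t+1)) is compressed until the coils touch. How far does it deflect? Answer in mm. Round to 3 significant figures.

N_t = 19; L_s = 11.9·20 = 238 mm
δ_solid = L₀ − L_s = 479 − 238 = 241 mm

241 mm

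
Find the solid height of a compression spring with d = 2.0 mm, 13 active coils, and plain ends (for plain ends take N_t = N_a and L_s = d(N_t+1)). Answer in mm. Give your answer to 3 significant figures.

28.0 mm

plain ends: N_t = N_a = 13
L_s = d·(N_t+1) = 2.0 × 14 = 28 mm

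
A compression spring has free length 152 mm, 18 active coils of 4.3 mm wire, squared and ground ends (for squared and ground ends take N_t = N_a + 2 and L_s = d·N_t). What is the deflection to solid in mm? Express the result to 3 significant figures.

66.0 mm

N_t = 20; L_s = 4.3·20 = 86 mm
δ_solid = L₀ − L_s = 152 − 86 = 66 mm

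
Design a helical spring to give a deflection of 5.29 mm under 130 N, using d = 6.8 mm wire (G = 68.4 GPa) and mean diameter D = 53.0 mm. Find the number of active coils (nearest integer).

Required rate k = F/δ = 130/5.29 = 24.575 N/mm
N_a = Gd⁴/(8D³k) = (68.4×10³ × 6.8⁴)/(8 × 53.0³ × 24.575)
    = 1.46249e+08 / 2.92688e+07 = 4.997 → 5 coils

5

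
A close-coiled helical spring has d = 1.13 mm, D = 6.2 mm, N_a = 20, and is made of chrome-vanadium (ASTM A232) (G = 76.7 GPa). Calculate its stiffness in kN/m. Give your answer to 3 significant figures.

3.28 kN/m

k = Gd⁴/(8D³N_a) = (76.7×10³ × 1.13⁴) / (8 × 6.2³ × 20)
  = 125057 / 38132.5 = 3.2795 N/mm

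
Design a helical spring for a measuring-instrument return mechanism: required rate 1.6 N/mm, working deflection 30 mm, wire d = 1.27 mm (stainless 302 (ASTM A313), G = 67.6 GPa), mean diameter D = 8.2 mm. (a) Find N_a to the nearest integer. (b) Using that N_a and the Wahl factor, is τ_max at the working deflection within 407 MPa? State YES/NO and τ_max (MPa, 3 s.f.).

N_a = Gd⁴/(8D³k) = (67.6×10³)(1.27⁴)/(8·8.2³·1.6) = 24.92 → N_a = 25
Actual rate k = Gd⁴/(8D³·25) = 1.5947 N/mm
Working load F = kδ = 1.5947·30 = 47.842 N
C = 8.2/1.27 = 6.4567; K_W = (4C−1)/(4C−4)+0.615/C = 1.2327
τ_max = K_W·8FD/(πd³) = 1.2327·487.7 = 601.19 MPa
τ_max > 407 MPa → exceeds allowable

(a) 25 coils; (b) NO, τ_max = 601 MPa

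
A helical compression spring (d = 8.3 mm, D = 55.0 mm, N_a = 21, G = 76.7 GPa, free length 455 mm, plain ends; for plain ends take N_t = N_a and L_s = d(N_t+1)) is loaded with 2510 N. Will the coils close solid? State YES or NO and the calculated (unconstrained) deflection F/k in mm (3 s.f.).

k = Gd⁴/(8D³N_a) = (76.7×10³)(8.3⁴)/(8·55.0³·21) = 13.023 N/mm
N_t = 21; L_s = 8.3·22 = 182.6 mm; δ_solid = L₀ − L_s = 455 − 182.6 = 272.4 mm
δ = F/k = 2510/13.023 = 192.74 mm
δ < δ_solid → spring does not go solid

NO, δ = 193 mm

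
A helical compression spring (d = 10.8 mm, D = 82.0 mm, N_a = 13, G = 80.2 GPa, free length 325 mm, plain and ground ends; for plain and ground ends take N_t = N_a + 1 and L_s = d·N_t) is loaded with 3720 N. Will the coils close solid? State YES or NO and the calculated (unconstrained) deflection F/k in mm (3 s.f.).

k = Gd⁴/(8D³N_a) = (80.2×10³)(10.8⁴)/(8·82.0³·13) = 19.028 N/mm
N_t = 14; L_s = 10.8·14 = 151.2 mm; δ_solid = L₀ − L_s = 325 − 151.2 = 173.8 mm
δ = F/k = 3720/19.028 = 195.5 mm
δ ≥ δ_solid → spring goes solid

YES, δ = 196 mm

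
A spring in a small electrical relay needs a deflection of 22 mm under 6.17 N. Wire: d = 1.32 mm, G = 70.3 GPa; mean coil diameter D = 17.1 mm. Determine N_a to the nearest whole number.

Required rate k = F/δ = 6.17/22 = 0.28045 N/mm
N_a = Gd⁴/(8D³k) = (70.3×10³ × 1.32⁴)/(8 × 17.1³ × 0.28045)
    = 213428 / 11218.7 = 19.02 → 19 coils

19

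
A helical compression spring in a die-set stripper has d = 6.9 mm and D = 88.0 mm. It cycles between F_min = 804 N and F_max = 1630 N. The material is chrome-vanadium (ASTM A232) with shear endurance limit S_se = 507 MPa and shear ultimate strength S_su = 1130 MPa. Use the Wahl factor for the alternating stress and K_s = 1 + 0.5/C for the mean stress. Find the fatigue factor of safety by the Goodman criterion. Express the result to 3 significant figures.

C = D/d = 88.0/6.9 = 12.7536; K_W = (4C−1)/(4C−4)+0.615/C = 1.1120; K_s = 1+0.5/C = 1.0392
F_a = (F_max−F_min)/2 = 413 N; F_m = (F_max+F_min)/2 = 1217 N
τ_a = K_W·8F_aD/(πd³) = 1.1120 × 281.73 = 313.29 MPa
τ_m = K_s·8F_mD/(πd³) = 1.0392 × 830.17 = 862.71 MPa
Goodman: 1/n_f = τ_a/S_se + τ_m/S_su = 313.29/507 + 862.71/1130 = 0.61792 + 0.76346 = 1.3814
n_f = 1/1.3814 = 0.7239

0.724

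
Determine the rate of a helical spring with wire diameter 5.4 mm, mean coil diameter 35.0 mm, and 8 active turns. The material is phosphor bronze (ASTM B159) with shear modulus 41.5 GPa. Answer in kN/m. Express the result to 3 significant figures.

12.9 kN/m

k = Gd⁴/(8D³N_a) = (41.5×10³ × 5.4⁴) / (8 × 35.0³ × 8)
  = 3.52877e+07 / 2.744e+06 = 12.86 N/mm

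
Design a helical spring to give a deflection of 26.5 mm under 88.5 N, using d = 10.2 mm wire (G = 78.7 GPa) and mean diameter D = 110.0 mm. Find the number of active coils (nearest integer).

Required rate k = F/δ = 88.5/26.5 = 3.3396 N/mm
N_a = Gd⁴/(8D³k) = (78.7×10³ × 10.2⁴)/(8 × 110.0³ × 3.3396)
    = 8.51874e+08 / 3.55603e+07 = 23.96 → 24 coils

24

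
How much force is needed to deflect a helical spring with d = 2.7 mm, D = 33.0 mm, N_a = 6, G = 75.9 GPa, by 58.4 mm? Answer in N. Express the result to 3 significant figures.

k = Gd⁴/(8D³N_a) = (75.9×10³)(2.7⁴)/(8·33.0³·6) = 2.3384 N/mm
F = k·δ = 2.3384 × 58.4 = 136.56 N

137 N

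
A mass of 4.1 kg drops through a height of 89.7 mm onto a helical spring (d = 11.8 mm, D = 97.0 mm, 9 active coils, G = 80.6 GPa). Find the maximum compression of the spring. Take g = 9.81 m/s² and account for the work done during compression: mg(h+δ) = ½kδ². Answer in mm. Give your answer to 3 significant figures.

k = Gd⁴/(8D³N_a) = (80.6×10³)(11.8⁴)/(8·97.0³·9) = 23.78 N/mm
W = mg = 4.1 × 9.81 = 40.221 N
½kδ² − Wδ − Wh = 0 → δ = (W + √(W² + 2kWh))/k
δ = (40.221 + √(1617.7 + 171589))/23.78 = (40.221 + 416.18)/23.78 = 19.193 mm

19.2 mm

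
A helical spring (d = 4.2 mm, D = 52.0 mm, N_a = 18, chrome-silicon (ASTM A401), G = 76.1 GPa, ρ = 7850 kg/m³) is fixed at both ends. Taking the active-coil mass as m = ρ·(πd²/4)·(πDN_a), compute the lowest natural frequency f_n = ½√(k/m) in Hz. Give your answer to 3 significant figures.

k = Gd⁴/(8D³N_a) = (76.1×10³)(4.2⁴)/(8·52.0³·18) = 1.1695 N/mm = 1169.5 N/m
Wire length L = πDN_a = π·52.0·18 = 2940.5 mm
m = ρ·(πd²/4)·L = 7850 × 13.854×10⁻⁶ m² × 2.9405 m = 0.3198 kg
f_n = ½√(k/m) = 0.5·√(1169.5/0.3198) = 0.5·√(3657) = 30.237 Hz

30.2 Hz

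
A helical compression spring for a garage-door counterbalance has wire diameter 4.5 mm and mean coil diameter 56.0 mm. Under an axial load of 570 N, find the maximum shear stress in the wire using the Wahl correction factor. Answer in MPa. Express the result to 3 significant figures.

Spring index C = D/d = 56.0/4.5 = 12.4444
K_W = (4C−1)/(4C−4) + 0.615/C = 48.778/45.778 + 0.0494 = 1.1150
τ₀ = 8FD/(πd³) = 8·570·56.0/(π·4.5³) = 255360/286.28 = 892 MPa
τ_max = K·τ₀ = 1.1150 × 892 = 994.54 MPa

995 MPa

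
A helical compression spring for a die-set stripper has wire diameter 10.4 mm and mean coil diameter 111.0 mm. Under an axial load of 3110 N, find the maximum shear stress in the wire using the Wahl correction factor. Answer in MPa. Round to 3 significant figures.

Spring index C = D/d = 111.0/10.4 = 10.6731
K_W = (4C−1)/(4C−4) + 0.615/C = 41.692/38.692 + 0.0576 = 1.1352
τ₀ = 8FD/(πd³) = 8·3110·111.0/(π·10.4³) = 2.76168e+06/3533.9 = 781.49 MPa
τ_max = K·τ₀ = 1.1352 × 781.49 = 887.11 MPa

887 MPa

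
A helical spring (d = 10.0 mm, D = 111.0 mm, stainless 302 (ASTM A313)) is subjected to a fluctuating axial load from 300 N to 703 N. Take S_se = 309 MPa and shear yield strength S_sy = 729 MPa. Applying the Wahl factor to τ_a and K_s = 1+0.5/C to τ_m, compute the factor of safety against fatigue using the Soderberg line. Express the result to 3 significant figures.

C = D/d = 111.0/10.0 = 11.1000; K_W = (4C−1)/(4C−4)+0.615/C = 1.1297; K_s = 1+0.5/C = 1.0450
F_a = (F_max−F_min)/2 = 201.5 N; F_m = (F_max+F_min)/2 = 501.5 N
τ_a = K_W·8F_aD/(πd³) = 1.1297 × 56.956 = 64.341 MPa
τ_m = K_s·8F_mD/(πd³) = 1.0450 × 141.75 = 148.14 MPa
Soderberg: 1/n_f = τ_a/S_se + τ_m/S_sy = 64.341/309 + 148.14/729 = 0.20822 + 0.20321 = 0.41143
n_f = 1/0.41143 = 2.431

2.43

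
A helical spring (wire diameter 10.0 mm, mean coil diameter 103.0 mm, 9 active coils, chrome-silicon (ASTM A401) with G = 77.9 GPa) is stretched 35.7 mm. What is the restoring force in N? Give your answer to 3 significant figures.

353 N

k = Gd⁴/(8D³N_a) = (77.9×10³)(10.0⁴)/(8·103.0³·9) = 9.9013 N/mm
F = k·δ = 9.9013 × 35.7 = 353.48 N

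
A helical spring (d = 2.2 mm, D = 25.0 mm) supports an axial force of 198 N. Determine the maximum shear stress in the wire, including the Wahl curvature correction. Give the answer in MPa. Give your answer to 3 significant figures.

Spring index C = D/d = 25.0/2.2 = 11.3636
K_W = (4C−1)/(4C−4) + 0.615/C = 44.455/41.455 + 0.0541 = 1.1265
τ₀ = 8FD/(πd³) = 8·198·25.0/(π·2.2³) = 39600/33.452 = 1183.8 MPa
τ_max = K·τ₀ = 1.1265 × 1183.8 = 1333.5 MPa

1330 MPa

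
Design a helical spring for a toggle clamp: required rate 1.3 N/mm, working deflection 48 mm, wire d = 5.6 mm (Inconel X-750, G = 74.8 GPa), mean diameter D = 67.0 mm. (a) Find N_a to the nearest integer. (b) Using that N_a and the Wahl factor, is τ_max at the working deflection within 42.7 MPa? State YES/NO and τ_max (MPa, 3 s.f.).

N_a = Gd⁴/(8D³k) = (74.8×10³)(5.6⁴)/(8·67.0³·1.3) = 23.52 → N_a = 24
Actual rate k = Gd⁴/(8D³·24) = 1.2739 N/mm
Working load F = kδ = 1.2739·48 = 61.146 N
C = 67.0/5.6 = 11.9643; K_W = (4C−1)/(4C−4)+0.615/C = 1.1198
τ_max = K_W·8FD/(πd³) = 1.1198·59.405 = 66.522 MPa
τ_max > 42.7 MPa → exceeds allowable

(a) 24 coils; (b) NO, τ_max = 66.5 MPa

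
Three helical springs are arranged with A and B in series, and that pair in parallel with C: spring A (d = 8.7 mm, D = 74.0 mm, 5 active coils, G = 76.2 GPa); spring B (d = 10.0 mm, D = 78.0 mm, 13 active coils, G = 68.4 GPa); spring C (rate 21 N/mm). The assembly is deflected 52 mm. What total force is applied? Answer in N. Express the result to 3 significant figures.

k_A = Gd⁴/(8D³N_a) = (76.2×10³)(8.7⁴)/(8·74.0³·5) = 26.933 N/mm
k_B = Gd⁴/(8D³N_a) = (68.4×10³)(10.0⁴)/(8·78.0³·13) = 13.859 N/mm
Springs A,B series: k_AB = 1/(1/26.933+1/13.859) = 9.1505 N/mm; parallel with C: k_eq = 9.1505+21 = 30.15 N/mm
F = k_eq·δ = 30.15·52 = 1567.8 N

1570 N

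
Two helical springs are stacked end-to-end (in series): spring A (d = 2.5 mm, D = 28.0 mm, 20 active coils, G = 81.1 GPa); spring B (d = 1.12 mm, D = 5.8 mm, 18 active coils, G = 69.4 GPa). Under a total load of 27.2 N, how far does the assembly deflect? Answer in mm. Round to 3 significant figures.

k_A = Gd⁴/(8D³N_a) = (81.1×10³)(2.5⁴)/(8·28.0³·20) = 0.90196 N/mm
k_B = Gd⁴/(8D³N_a) = (69.4×10³)(1.12⁴)/(8·5.8³·18) = 3.8867 N/mm
Series: 1/k_eq = 1/0.90196 + 1/3.8867 = 1.366; k_eq = 0.73207 N/mm
δ = F/k_eq = 27.2/0.73207 = 37.155 mm

37.2 mm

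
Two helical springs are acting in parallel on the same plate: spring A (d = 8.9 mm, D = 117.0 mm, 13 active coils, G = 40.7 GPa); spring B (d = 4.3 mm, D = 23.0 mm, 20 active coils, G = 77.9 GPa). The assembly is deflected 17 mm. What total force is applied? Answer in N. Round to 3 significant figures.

259 N

k_A = Gd⁴/(8D³N_a) = (40.7×10³)(8.9⁴)/(8·117.0³·13) = 1.5331 N/mm
k_B = Gd⁴/(8D³N_a) = (77.9×10³)(4.3⁴)/(8·23.0³·20) = 13.681 N/mm
Parallel: k_eq = 1.5331 + 13.681 = 15.214 N/mm
F = k_eq·δ = 15.214·17 = 258.63 N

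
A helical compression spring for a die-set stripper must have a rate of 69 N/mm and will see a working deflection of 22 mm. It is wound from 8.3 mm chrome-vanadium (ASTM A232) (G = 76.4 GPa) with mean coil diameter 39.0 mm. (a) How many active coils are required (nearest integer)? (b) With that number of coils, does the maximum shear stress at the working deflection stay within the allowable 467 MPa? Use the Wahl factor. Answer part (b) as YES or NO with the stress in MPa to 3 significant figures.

N_a = Gd⁴/(8D³k) = (76.4×10³)(8.3⁴)/(8·39.0³·69) = 11.07 → N_a = 11
Actual rate k = Gd⁴/(8D³·11) = 69.459 N/mm
Working load F = kδ = 69.459·22 = 1528.1 N
C = 39.0/8.3 = 4.6988; K_W = (4C−1)/(4C−4)+0.615/C = 1.3337
τ_max = K_W·8FD/(πd³) = 1.3337·265.41 = 353.97 MPa
τ_max ≤ 467 MPa → acceptable

(a) 11 coils; (b) YES, τ_max = 354 MPa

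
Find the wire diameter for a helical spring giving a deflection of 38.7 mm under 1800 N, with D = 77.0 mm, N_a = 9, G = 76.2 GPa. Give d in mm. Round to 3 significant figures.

11.9 mm

Required rate k = F/δ = 1800/38.7 = 46.512 N/mm
d = (8D³N_a·k / G)^(1/4) = (8·77.0³·9·46.512 / (76.2×10³))^0.25
  = (20064)^0.25 = 11.9015 mm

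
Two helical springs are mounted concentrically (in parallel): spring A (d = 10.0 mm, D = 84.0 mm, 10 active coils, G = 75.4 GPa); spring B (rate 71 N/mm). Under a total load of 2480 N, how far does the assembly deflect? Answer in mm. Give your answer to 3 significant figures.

k_A = Gd⁴/(8D³N_a) = (75.4×10³)(10.0⁴)/(8·84.0³·10) = 15.902 N/mm
Parallel: k_eq = 15.902 + 71 = 86.902 N/mm
δ = F/k_eq = 2480/86.902 = 28.538 mm

28.5 mm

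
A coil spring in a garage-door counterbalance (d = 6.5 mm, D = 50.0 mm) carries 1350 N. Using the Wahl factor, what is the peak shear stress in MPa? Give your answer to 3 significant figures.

Spring index C = D/d = 50.0/6.5 = 7.6923
K_W = (4C−1)/(4C−4) + 0.615/C = 29.769/26.769 + 0.0799 = 1.1920
τ₀ = 8FD/(πd³) = 8·1350·50.0/(π·6.5³) = 540000/862.76 = 625.9 MPa
τ_max = K·τ₀ = 1.1920 × 625.9 = 746.08 MPa

746 MPa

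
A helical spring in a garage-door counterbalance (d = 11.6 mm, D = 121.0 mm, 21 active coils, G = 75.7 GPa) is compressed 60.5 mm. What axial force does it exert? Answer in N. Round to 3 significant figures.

k = Gd⁴/(8D³N_a) = (75.7×10³)(11.6⁴)/(8·121.0³·21) = 4.6053 N/mm
F = k·δ = 4.6053 × 60.5 = 278.62 N

279 N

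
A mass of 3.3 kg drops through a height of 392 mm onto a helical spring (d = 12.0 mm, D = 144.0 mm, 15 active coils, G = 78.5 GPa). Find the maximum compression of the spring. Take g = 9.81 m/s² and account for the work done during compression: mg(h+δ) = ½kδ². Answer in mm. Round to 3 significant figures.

k = Gd⁴/(8D³N_a) = (78.5×10³)(12.0⁴)/(8·144.0³·15) = 4.5428 N/mm
W = mg = 3.3 × 9.81 = 32.373 N
½kδ² − Wδ − Wh = 0 → δ = (W + √(W² + 2kWh))/k
δ = (32.373 + √(1048 + 115299))/4.5428 = (32.373 + 341.1)/4.5428 = 82.211 mm

82.2 mm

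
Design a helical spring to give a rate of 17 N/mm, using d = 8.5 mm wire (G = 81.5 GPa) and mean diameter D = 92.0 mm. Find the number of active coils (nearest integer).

N_a = Gd⁴/(8D³k) = (81.5×10³ × 8.5⁴)/(8 × 92.0³ × 17)
    = 4.25435e+08 / 1.05902e+08 = 4.017 → 4 coils

4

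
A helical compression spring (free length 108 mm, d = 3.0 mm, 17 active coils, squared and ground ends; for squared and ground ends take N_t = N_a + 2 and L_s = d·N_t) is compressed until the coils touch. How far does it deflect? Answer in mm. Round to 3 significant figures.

N_t = 19; L_s = 3.0·19 = 57 mm
δ_solid = L₀ − L_s = 108 − 57 = 51 mm

51.0 mm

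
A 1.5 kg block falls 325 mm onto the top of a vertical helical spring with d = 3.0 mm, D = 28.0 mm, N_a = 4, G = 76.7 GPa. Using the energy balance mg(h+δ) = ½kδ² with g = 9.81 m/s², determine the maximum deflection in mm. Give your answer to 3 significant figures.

34.6 mm

k = Gd⁴/(8D³N_a) = (76.7×10³)(3.0⁴)/(8·28.0³·4) = 8.8442 N/mm
W = mg = 1.5 × 9.81 = 14.715 N
½kδ² − Wδ − Wh = 0 → δ = (W + √(W² + 2kWh))/k
δ = (14.715 + √(216.53 + 84592.1))/8.8442 = (14.715 + 291.22)/8.8442 = 34.592 mm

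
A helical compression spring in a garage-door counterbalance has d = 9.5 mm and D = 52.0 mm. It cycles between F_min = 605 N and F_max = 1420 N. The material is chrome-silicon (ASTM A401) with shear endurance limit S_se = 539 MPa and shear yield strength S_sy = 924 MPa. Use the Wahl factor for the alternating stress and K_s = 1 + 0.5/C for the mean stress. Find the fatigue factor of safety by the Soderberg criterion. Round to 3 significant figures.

C = D/d = 52.0/9.5 = 5.4737; K_W = (4C−1)/(4C−4)+0.615/C = 1.2800; K_s = 1+0.5/C = 1.0913
F_a = (F_max−F_min)/2 = 407.5 N; F_m = (F_max+F_min)/2 = 1012.5 N
τ_a = K_W·8F_aD/(πd³) = 1.2800 × 62.936 = 80.558 MPa
τ_m = K_s·8F_mD/(πd³) = 1.0913 × 156.38 = 170.66 MPa
Soderberg: 1/n_f = τ_a/S_se + τ_m/S_sy = 80.558/539 + 170.66/924 = 0.14946 + 0.18470 = 0.33416
n_f = 1/0.33416 = 2.993

2.99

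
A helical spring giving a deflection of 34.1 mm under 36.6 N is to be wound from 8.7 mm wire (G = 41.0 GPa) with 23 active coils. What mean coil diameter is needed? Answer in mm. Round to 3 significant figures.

106 mm

Required rate k = F/δ = 36.6/34.1 = 1.0733 N/mm
D = (Gd⁴/(8N_a·k))^(1/3) = (41.0×10³·8.7⁴/(8·23·1.0733))^(1/3)
  = (1.18937e+06)^(1/3) = 105.9511 mm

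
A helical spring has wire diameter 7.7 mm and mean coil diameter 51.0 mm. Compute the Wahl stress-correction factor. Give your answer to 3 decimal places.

1.226

C = D/d = 51.0/7.7 = 6.6234
K_W = (4C−1)/(4C−4) + 0.615/C = 25.494/22.494 + 0.0929 = 1.2262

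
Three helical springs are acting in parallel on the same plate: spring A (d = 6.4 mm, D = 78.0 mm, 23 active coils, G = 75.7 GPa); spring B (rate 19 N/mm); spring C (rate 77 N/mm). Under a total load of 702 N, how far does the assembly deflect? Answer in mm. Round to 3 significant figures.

7.20 mm

k_A = Gd⁴/(8D³N_a) = (75.7×10³)(6.4⁴)/(8·78.0³·23) = 1.4545 N/mm
Parallel: k_eq = 1.4545 + 19 + 77 = 97.455 N/mm
δ = F/k_eq = 702/97.455 = 7.2034 mm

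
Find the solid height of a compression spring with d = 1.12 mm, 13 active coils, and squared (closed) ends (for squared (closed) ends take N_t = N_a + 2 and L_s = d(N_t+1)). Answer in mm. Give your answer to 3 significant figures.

squared (closed) ends: N_t = N_a + 2 = 13 + 2 = 15
L_s = d·(N_t+1) = 1.12 × 16 = 17.92 mm

17.9 mm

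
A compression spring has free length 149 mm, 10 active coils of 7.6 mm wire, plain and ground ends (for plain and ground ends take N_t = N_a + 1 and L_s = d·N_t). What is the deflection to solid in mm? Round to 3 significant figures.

N_t = 11; L_s = 7.6·11 = 83.6 mm
δ_solid = L₀ − L_s = 149 − 83.6 = 65.4 mm

65.4 mm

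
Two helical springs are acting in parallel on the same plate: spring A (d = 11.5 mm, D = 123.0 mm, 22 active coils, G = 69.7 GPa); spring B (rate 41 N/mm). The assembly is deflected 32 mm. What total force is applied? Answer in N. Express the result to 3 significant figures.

k_A = Gd⁴/(8D³N_a) = (69.7×10³)(11.5⁴)/(8·123.0³·22) = 3.7222 N/mm
Parallel: k_eq = 3.7222 + 41 = 44.722 N/mm
F = k_eq·δ = 44.722·32 = 1431.1 N

1430 N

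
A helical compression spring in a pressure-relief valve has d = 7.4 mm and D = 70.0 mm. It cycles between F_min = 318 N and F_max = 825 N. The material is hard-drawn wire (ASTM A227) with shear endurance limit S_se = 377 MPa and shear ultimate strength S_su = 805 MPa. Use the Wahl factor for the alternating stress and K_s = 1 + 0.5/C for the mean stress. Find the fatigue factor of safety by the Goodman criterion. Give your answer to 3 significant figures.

C = D/d = 70.0/7.4 = 9.4595; K_W = (4C−1)/(4C−4)+0.615/C = 1.1537; K_s = 1+0.5/C = 1.0529
F_a = (F_max−F_min)/2 = 253.5 N; F_m = (F_max+F_min)/2 = 571.5 N
τ_a = K_W·8F_aD/(πd³) = 1.1537 × 111.51 = 128.65 MPa
τ_m = K_s·8F_mD/(πd³) = 1.0529 × 251.4 = 264.68 MPa
Goodman: 1/n_f = τ_a/S_se + τ_m/S_su = 128.65/377 + 264.68/805 = 0.34124 + 0.32880 = 0.67004
n_f = 1/0.67004 = 1.492

1.49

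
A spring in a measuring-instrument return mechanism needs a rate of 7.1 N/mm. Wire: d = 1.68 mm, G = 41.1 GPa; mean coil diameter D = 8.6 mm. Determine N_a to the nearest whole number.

9

N_a = Gd⁴/(8D³k) = (41.1×10³ × 1.68⁴)/(8 × 8.6³ × 7.1)
    = 327400 / 36128 = 9.062 → 9 coils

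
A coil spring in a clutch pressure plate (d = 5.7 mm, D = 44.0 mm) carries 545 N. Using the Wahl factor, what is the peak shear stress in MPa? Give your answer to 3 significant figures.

Spring index C = D/d = 44.0/5.7 = 7.7193
K_W = (4C−1)/(4C−4) + 0.615/C = 29.877/26.877 + 0.0797 = 1.1913
τ₀ = 8FD/(πd³) = 8·545·44.0/(π·5.7³) = 191840/581.8 = 329.73 MPa
τ_max = K·τ₀ = 1.1913 × 329.73 = 392.81 MPa

393 MPa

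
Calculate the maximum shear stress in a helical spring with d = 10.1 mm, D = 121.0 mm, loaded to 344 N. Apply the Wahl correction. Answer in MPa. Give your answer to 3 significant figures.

Spring index C = D/d = 121.0/10.1 = 11.9802
K_W = (4C−1)/(4C−4) + 0.615/C = 46.921/43.921 + 0.0513 = 1.1196
τ₀ = 8FD/(πd³) = 8·344·121.0/(π·10.1³) = 332992/3236.8 = 102.88 MPa
τ_max = K·τ₀ = 1.1196 × 102.88 = 115.19 MPa

115 MPa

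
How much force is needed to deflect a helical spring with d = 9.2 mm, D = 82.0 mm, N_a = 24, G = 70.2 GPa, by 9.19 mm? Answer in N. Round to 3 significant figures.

43.7 N

k = Gd⁴/(8D³N_a) = (70.2×10³)(9.2⁴)/(8·82.0³·24) = 4.7506 N/mm
F = k·δ = 4.7506 × 9.19 = 43.658 N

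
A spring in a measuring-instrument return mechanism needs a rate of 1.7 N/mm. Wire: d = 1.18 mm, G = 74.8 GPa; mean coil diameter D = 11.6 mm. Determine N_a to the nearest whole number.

N_a = Gd⁴/(8D³k) = (74.8×10³ × 1.18⁴)/(8 × 11.6³ × 1.7)
    = 145021 / 21228.2 = 6.832 → 7 coils

7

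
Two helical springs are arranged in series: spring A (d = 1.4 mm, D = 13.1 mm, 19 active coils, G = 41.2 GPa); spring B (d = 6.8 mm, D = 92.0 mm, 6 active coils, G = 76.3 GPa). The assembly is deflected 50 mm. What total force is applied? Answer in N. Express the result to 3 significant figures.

k_A = Gd⁴/(8D³N_a) = (41.2×10³)(1.4⁴)/(8·13.1³·19) = 0.46318 N/mm
k_B = Gd⁴/(8D³N_a) = (76.3×10³)(6.8⁴)/(8·92.0³·6) = 4.3647 N/mm
Series: 1/k_eq = 1/0.46318 + 1/4.3647 = 2.3881; k_eq = 0.41875 N/mm
F = k_eq·δ = 0.41875·50 = 20.937 N

20.9 N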